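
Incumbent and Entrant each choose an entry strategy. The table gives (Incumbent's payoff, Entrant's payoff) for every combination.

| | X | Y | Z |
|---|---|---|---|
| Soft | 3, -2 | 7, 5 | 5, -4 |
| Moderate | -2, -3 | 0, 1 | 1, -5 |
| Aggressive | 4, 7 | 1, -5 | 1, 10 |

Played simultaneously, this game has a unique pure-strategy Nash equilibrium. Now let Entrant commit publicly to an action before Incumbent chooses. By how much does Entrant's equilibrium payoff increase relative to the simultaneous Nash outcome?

Solve by backward induction (Entrant leads).
- X: BR = Aggressive, leader payoff 7.
- Y: BR = Soft, leader payoff 5.
- Z: BR = Soft, leader payoff -4.
Among 7, 5, -4, the best is 7 at X. Subgame-perfect outcome: (Aggressive, X) with payoffs (4, 7).
Under simultaneous play:
Incumbent's best replies: X→Aggressive; Y→Soft; Z→Soft.
Entrant's best replies: Soft→Y; Moderate→Y; Aggressive→Z.
The unique mutual best reply is (Soft, Y), giving (7, 5).
Entrant's commitment gain: 7 − 5 = 2.

2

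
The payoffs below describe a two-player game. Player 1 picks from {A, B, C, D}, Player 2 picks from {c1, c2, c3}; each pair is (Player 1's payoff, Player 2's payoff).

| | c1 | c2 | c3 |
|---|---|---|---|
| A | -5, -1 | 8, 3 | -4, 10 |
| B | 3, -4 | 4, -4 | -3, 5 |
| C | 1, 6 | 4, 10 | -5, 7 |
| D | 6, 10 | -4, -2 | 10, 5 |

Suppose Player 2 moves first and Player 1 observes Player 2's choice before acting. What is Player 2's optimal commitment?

Solve by backward induction (Player 2 leads).
- c1 → Player 1 plays D (best of -5, 3, 1, 6); Player 2 gets 10.
- c2 → Player 1 plays A (best of 8, 4, 4, -4); Player 2 gets 3.
- c3 → Player 1 plays D (best of -4, -3, -5, 10); Player 2 gets 5.
Among 10, 3, 5, the best is 10 at c1. Subgame-perfect outcome: (D, c1) with payoffs (6, 10).

c1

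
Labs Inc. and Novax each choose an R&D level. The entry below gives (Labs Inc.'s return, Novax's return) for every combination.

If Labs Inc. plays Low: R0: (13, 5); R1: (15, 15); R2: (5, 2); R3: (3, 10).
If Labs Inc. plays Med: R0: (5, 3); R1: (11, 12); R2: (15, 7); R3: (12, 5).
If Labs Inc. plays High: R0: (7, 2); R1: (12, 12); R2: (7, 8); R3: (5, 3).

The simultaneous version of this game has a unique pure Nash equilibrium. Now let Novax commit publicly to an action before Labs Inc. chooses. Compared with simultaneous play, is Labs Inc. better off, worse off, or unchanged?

Work backward from Labs Inc.'s decision.
- R0: Labs Inc. compares 13, 5, 7 and picks Low; Novax would get 5.
- R1: Labs Inc. compares 15, 11, 12 and picks Low; Novax would get 15.
- R2: Labs Inc. compares 5, 15, 7 and picks Med; Novax would get 7.
- R3: Labs Inc. compares 3, 12, 5 and picks Med; Novax would get 5.
Maximizing over 5, 15, 7, 5, Novax chooses R1. Subgame-perfect outcome: (Low, R1) with payoffs (15, 15).
Now find the simultaneous Nash equilibrium.
Labs Inc.'s best replies: R0→Low; R1→Low; R2→Med; R3→Med.
Novax's best replies: Low→R1; Med→R1; High→R1.
The unique mutual best reply is (Low, R1), giving (15, 15).
Labs Inc. earns 15 sequentially versus 15 at the Nash outcome: unchanged.

unchanged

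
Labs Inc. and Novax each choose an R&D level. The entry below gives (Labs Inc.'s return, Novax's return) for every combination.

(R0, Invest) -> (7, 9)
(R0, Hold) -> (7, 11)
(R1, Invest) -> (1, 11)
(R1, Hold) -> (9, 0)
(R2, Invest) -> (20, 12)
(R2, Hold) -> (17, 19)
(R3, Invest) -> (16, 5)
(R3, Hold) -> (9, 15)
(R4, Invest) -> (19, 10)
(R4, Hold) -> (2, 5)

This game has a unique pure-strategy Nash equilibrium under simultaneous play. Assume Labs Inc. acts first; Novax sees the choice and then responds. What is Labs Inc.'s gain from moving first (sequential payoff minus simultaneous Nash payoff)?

2

Solve by backward induction (Labs Inc. leads).
- R0: Novax compares 9, 11 and picks Hold; Labs Inc. would get 7.
- R1: Novax compares 11, 0 and picks Invest; Labs Inc. would get 1.
- R2: Novax compares 12, 19 and picks Hold; Labs Inc. would get 17.
- R3: Novax compares 5, 15 and picks Hold; Labs Inc. would get 9.
- R4: Novax compares 10, 5 and picks Invest; Labs Inc. would get 19.
Maximizing over 7, 1, 17, 9, 19, Labs Inc. chooses R4. Subgame-perfect outcome: (R4, Invest) with payoffs (19, 10).
For the simultaneous game, intersect best replies.
Labs Inc.'s best replies: Invest→R2; Hold→R2.
Novax's best replies: R0→Hold; R1→Invest; R2→Hold; R3→Hold; R4→Invest.
The unique mutual best reply is (R2, Hold), giving (17, 19).
Labs Inc.'s commitment gain: 19 − 17 = 2.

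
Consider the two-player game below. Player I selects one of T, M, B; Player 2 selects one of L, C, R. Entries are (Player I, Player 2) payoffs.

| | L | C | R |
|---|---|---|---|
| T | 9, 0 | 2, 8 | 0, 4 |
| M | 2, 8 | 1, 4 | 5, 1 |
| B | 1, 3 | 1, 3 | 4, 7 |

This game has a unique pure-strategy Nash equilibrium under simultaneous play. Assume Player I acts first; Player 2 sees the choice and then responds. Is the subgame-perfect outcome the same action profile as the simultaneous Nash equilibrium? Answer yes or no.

no

Player 2 best-responds to each possible Player I move:
- T: Player 2 compares 0, 8, 4 and picks C; Player I would get 2.
- M: Player 2 compares 8, 4, 1 and picks L; Player I would get 2.
- B: Player 2 compares 3, 3, 7 and picks R; Player I would get 4.
Player I's induced payoffs are 2, 2, 4, so Player I commits to B. Subgame-perfect outcome: (B, R) with payoffs (4, 7).
Under simultaneous play:
Player I's best replies: L→T; C→T; R→M.
Player 2's best replies: T→C; M→L; B→R.
Only (T, C) has each player best-responding; Nash payoffs (2, 8).
Sequential outcome (B, R) differs from the Nash profile (T, C).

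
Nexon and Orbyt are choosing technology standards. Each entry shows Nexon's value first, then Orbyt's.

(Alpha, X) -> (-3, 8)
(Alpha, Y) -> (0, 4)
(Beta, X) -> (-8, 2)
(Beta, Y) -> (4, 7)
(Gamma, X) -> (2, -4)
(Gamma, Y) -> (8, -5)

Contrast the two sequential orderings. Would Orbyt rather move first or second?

second

If Nexon leads: Orbyt's best replies are Alpha→X, Beta→Y, Gamma→X; Nexon's induced payoffs -3, 4, 2; outcome (Beta, Y), payoffs (4, 7).
If Orbyt leads: Nexon's best replies are X→Gamma, Y→Gamma; Orbyt's induced payoffs -4, -5; outcome (Gamma, X), payoffs (2, -4).
Orbyt gets -4 moving first and 7 moving second, so Orbyt prefers to move second.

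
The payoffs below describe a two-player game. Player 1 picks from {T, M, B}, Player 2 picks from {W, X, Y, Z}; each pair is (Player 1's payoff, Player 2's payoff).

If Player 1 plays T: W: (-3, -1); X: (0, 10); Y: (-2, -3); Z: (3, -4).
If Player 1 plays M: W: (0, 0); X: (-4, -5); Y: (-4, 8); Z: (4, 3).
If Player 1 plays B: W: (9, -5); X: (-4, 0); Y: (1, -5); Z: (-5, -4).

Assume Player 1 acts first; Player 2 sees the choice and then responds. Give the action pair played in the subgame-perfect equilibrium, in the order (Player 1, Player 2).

Solve by backward induction (Player 1 leads).
- T: Player 2 compares -1, 10, -3, -4 and picks X; Player 1 would get 0.
- M: Player 2 compares 0, -5, 8, 3 and picks Y; Player 1 would get -4.
- B: Player 2 compares -5, 0, -5, -4 and picks X; Player 1 would get -4.
Among 0, -4, -4, the best is 0 at T. Subgame-perfect outcome: (T, X) with payoffs (0, 10).

(T, X)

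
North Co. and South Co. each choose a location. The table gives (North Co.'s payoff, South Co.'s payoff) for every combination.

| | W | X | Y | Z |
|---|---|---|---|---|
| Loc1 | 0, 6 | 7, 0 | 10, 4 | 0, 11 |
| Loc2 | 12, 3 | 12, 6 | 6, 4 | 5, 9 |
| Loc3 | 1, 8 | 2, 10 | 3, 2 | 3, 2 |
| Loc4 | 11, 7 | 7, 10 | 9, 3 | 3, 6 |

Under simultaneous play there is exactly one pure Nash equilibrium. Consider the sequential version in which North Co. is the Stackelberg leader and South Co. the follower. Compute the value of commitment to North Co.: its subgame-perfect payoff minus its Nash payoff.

2

Solve by backward induction (North Co. leads).
- Loc1: South Co. compares 6, 0, 4, 11 and picks Z; North Co. would get 0.
- Loc2: South Co. compares 3, 6, 4, 9 and picks Z; North Co. would get 5.
- Loc3: South Co. compares 8, 10, 2, 2 and picks X; North Co. would get 2.
- Loc4: South Co. compares 7, 10, 3, 6 and picks X; North Co. would get 7.
Maximizing over 0, 5, 2, 7, North Co. chooses Loc4. Subgame-perfect outcome: (Loc4, X) with payoffs (7, 10).
Now find the simultaneous Nash equilibrium.
North Co.'s best replies: W→Loc2; X→Loc2; Y→Loc1; Z→Loc2.
South Co.'s best replies: Loc1→Z; Loc2→Z; Loc3→X; Loc4→X.
Only (Loc2, Z) has each player best-responding; Nash payoffs (5, 9).
North Co.'s commitment gain: 7 − 5 = 2.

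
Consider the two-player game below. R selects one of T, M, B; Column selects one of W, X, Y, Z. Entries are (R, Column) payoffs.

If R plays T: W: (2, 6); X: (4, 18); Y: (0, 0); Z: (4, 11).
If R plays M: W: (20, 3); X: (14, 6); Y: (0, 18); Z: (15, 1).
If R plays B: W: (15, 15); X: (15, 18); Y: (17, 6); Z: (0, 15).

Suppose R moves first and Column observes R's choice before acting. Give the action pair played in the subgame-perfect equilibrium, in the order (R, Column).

(B, X)

Column best-responds to each possible R move:
- T → Column plays X (best of 6, 18, 0, 11); R gets 4.
- M → Column plays Y (best of 3, 6, 18, 1); R gets 0.
- B → Column plays X (best of 15, 18, 6, 15); R gets 15.
Maximizing over 4, 0, 15, R chooses B. Subgame-perfect outcome: (B, X) with payoffs (15, 18).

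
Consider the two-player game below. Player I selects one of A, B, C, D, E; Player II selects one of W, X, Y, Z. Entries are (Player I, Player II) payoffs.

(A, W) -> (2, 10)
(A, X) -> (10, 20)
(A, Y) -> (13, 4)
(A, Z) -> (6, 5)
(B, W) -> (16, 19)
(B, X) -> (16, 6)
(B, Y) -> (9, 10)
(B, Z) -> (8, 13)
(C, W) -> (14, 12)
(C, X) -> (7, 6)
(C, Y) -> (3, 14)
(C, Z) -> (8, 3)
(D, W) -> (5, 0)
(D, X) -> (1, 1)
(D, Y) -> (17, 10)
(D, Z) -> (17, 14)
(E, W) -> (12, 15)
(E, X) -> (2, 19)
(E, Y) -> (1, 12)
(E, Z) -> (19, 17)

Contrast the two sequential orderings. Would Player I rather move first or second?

first

If Player I leads: Player II's best replies are A→X, B→W, C→Y, D→Z, E→X; Player I's induced payoffs 10, 16, 3, 17, 2; outcome (D, Z), payoffs (17, 14).
If Player II leads: Player I's best replies are W→B, X→B, Y→D, Z→E; Player II's induced payoffs 19, 6, 10, 17; outcome (B, W), payoffs (16, 19).
Player I gets 17 moving first and 16 moving second, so Player I prefers to move first.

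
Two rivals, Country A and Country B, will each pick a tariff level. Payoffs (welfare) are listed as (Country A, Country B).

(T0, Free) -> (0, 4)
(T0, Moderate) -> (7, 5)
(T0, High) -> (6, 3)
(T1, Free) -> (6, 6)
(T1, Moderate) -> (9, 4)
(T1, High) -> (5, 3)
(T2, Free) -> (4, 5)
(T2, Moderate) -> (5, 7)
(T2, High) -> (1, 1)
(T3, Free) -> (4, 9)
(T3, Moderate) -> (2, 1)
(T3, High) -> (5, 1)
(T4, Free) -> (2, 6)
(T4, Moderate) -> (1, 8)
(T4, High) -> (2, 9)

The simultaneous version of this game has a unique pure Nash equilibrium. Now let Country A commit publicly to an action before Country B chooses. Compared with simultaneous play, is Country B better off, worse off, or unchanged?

worse off

Backward induction with Country A moving first.
- T0: Country B compares 4, 5, 3 and picks Moderate; Country A would get 7.
- T1: Country B compares 6, 4, 3 and picks Free; Country A would get 6.
- T2: Country B compares 5, 7, 1 and picks Moderate; Country A would get 5.
- T3: Country B compares 9, 1, 1 and picks Free; Country A would get 4.
- T4: Country B compares 6, 8, 9 and picks High; Country A would get 2.
Maximizing over 7, 6, 5, 4, 2, Country A chooses T0. Subgame-perfect outcome: (T0, Moderate) with payoffs (7, 5).
Now find the simultaneous Nash equilibrium.
Country A's best replies: Free→T1; Moderate→T1; High→T0.
Country B's best replies: T0→Moderate; T1→Free; T2→Moderate; T3→Free; T4→High.
The unique mutual best reply is (T1, Free), giving (6, 6).
Country B earns 5 sequentially versus 6 at the Nash outcome: worse off.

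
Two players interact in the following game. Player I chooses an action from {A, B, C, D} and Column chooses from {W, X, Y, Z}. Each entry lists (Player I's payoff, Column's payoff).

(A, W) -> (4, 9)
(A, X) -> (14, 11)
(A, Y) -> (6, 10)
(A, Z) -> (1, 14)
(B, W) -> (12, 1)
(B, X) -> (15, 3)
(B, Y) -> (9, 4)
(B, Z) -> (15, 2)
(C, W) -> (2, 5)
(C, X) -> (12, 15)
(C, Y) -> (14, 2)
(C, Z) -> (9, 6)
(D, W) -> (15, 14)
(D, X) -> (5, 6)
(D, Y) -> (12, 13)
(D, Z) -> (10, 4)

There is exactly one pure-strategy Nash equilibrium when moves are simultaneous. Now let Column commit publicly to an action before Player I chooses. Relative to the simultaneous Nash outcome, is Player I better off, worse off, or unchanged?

Backward induction with Column moving first.
- W: BR = D, leader payoff 14.
- X: BR = B, leader payoff 3.
- Y: BR = C, leader payoff 2.
- Z: BR = B, leader payoff 2.
Maximizing over 14, 3, 2, 2, Column chooses W. Subgame-perfect outcome: (D, W) with payoffs (15, 14).
Now find the simultaneous Nash equilibrium.
Player I's best replies: W→D; X→B; Y→C; Z→B.
Column's best replies: A→Z; B→Y; C→X; D→W.
Only (D, W) has each player best-responding; Nash payoffs (15, 14).
Player I earns 15 sequentially versus 15 at the Nash outcome: unchanged.

unchanged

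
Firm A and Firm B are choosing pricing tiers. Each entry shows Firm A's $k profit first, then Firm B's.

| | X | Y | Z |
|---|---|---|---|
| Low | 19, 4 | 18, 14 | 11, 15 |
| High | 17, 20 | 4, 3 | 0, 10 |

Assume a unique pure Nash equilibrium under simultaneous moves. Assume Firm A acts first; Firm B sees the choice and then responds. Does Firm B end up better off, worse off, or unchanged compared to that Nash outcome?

Work backward from Firm B's decision.
- Low → Firm B plays Z (best of 4, 14, 15); Firm A gets 11.
- High → Firm B plays X (best of 20, 3, 10); Firm A gets 17.
Maximizing over 11, 17, Firm A chooses High. Subgame-perfect outcome: (High, X) with payoffs (17, 20).
For the simultaneous game, intersect best replies.
Firm A's best replies: X→Low; Y→Low; Z→Low.
Firm B's best replies: Low→Z; High→X.
Only (Low, Z) has each player best-responding; Nash payoffs (11, 15).
Firm B earns 20 sequentially versus 15 at the Nash outcome: better off.

better off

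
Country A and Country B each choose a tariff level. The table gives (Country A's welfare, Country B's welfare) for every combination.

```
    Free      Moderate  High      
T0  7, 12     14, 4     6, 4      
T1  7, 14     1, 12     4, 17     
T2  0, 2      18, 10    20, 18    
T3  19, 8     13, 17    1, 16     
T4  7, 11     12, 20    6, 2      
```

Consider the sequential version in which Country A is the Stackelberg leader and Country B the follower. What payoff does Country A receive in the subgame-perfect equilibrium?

Backward induction with Country A moving first.
- T0: BR = Free, leader payoff 7.
- T1: BR = High, leader payoff 4.
- T2: BR = High, leader payoff 20.
- T3: BR = Moderate, leader payoff 13.
- T4: BR = Moderate, leader payoff 12.
Among 7, 4, 20, 13, 12, the best is 20 at T2. Subgame-perfect outcome: (T2, High) with payoffs (20, 18).

20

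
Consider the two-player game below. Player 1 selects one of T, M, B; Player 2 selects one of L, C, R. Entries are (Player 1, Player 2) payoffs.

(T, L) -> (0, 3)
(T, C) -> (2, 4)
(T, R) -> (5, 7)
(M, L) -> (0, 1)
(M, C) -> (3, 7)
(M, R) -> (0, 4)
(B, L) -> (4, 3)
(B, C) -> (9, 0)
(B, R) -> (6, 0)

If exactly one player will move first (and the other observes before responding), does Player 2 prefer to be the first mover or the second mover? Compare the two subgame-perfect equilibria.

second

If Player 1 leads: Player 2's best replies are T→R, M→C, B→L; Player 1's induced payoffs 5, 3, 4; outcome (T, R), payoffs (5, 7).
If Player 2 leads: Player 1's best replies are L→B, C→B, R→B; Player 2's induced payoffs 3, 0, 0; outcome (B, L), payoffs (4, 3).
Player 2 gets 3 moving first and 7 moving second, so Player 2 prefers to move second.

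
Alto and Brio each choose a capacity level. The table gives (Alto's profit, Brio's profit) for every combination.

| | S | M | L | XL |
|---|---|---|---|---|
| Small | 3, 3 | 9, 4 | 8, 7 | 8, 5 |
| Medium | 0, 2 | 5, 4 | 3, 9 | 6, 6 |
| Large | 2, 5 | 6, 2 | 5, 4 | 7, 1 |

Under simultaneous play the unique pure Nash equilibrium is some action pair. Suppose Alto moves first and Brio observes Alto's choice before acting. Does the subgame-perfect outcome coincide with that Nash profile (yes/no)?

yes

Brio best-responds to each possible Alto move:
- Small → Brio plays L (best of 3, 4, 7, 5); Alto gets 8.
- Medium → Brio plays L (best of 2, 4, 9, 6); Alto gets 3.
- Large → Brio plays S (best of 5, 2, 4, 1); Alto gets 2.
Alto's induced payoffs are 8, 3, 2, so Alto commits to Small. Subgame-perfect outcome: (Small, L) with payoffs (8, 7).
Under simultaneous play:
Alto's best replies: S→Small; M→Small; L→Small; XL→Small.
Brio's best replies: Small→L; Medium→L; Large→S.
The unique mutual best reply is (Small, L), giving (8, 7).
Sequential outcome (Small, L) coincides with the Nash profile (Small, L).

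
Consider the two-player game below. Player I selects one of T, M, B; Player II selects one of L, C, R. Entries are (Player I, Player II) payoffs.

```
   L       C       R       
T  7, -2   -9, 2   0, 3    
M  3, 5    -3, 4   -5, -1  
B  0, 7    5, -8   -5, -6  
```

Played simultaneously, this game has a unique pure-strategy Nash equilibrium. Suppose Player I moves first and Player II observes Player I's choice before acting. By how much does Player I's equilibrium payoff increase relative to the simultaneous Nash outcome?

3

Backward induction with Player I moving first.
- T → Player II plays R (best of -2, 2, 3); Player I gets 0.
- M → Player II plays L (best of 5, 4, -1); Player I gets 3.
- B → Player II plays L (best of 7, -8, -6); Player I gets 0.
Among 0, 3, 0, the best is 3 at M. Subgame-perfect outcome: (M, L) with payoffs (3, 5).
For the simultaneous game, intersect best replies.
Player I's best replies: L→T; C→B; R→T.
Player II's best replies: T→R; M→L; B→L.
Only (T, R) has each player best-responding; Nash payoffs (0, 3).
Player I's commitment gain: 3 − 0 = 3.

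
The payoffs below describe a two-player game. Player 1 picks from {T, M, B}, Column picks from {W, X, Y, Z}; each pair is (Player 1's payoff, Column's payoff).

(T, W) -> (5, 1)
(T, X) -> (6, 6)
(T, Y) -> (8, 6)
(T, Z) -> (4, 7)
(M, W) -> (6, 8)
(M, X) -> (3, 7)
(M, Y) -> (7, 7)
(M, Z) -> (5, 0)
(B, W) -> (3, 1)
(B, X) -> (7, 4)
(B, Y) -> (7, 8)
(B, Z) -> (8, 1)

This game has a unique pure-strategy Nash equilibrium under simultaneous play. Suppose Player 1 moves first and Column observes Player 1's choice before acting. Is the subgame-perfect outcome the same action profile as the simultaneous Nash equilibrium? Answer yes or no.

no

Backward induction with Player 1 moving first.
- T: Column compares 1, 6, 6, 7 and picks Z; Player 1 would get 4.
- M: Column compares 8, 7, 7, 0 and picks W; Player 1 would get 6.
- B: Column compares 1, 4, 8, 1 and picks Y; Player 1 would get 7.
Maximizing over 4, 6, 7, Player 1 chooses B. Subgame-perfect outcome: (B, Y) with payoffs (7, 8).
Under simultaneous play:
Player 1's best replies: W→M; X→B; Y→T; Z→B.
Column's best replies: T→Z; M→W; B→Y.
The unique mutual best reply is (M, W), giving (6, 8).
Sequential outcome (B, Y) differs from the Nash profile (M, W).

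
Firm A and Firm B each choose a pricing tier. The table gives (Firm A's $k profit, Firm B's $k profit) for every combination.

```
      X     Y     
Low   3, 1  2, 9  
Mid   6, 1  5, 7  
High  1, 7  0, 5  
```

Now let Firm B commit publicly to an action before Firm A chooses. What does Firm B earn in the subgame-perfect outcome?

7

Work backward from Firm A's decision.
- X: Firm A compares 3, 6, 1 and picks Mid; Firm B would get 1.
- Y: Firm A compares 2, 5, 0 and picks Mid; Firm B would get 7.
Among 1, 7, the best is 7 at Y. Subgame-perfect outcome: (Mid, Y) with payoffs (5, 7).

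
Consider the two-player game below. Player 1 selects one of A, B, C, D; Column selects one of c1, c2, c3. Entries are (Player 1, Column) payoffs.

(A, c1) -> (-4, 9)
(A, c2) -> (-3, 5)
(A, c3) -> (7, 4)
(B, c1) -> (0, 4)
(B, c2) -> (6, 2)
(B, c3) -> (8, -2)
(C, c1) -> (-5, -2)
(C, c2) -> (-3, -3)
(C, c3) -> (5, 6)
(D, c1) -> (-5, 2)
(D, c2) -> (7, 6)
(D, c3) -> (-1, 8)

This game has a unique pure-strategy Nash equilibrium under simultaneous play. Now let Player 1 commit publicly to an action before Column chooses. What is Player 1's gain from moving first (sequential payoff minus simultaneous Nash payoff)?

Work backward from Column's decision.
- A: BR = c1, leader payoff -4.
- B: BR = c1, leader payoff 0.
- C: BR = c3, leader payoff 5.
- D: BR = c3, leader payoff -1.
Player 1's induced payoffs are -4, 0, 5, -1, so Player 1 commits to C. Subgame-perfect outcome: (C, c3) with payoffs (5, 6).
For the simultaneous game, intersect best replies.
Player 1's best replies: c1→B; c2→D; c3→B.
Column's best replies: A→c1; B→c1; C→c3; D→c3.
The unique mutual best reply is (B, c1), giving (0, 4).
Player 1's commitment gain: 5 − 0 = 5.

5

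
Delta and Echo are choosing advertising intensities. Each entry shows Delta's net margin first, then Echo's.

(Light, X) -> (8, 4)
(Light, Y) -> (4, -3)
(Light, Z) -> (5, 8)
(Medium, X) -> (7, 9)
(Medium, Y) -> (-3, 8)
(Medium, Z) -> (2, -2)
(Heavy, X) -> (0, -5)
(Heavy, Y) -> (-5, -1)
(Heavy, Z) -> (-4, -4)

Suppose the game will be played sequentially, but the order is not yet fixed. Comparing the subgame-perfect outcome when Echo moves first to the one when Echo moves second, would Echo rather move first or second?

second

If Delta leads: Echo's best replies are Light→Z, Medium→X, Heavy→Y; Delta's induced payoffs 5, 7, -5; outcome (Medium, X), payoffs (7, 9).
If Echo leads: Delta's best replies are X→Light, Y→Light, Z→Light; Echo's induced payoffs 4, -3, 8; outcome (Light, Z), payoffs (5, 8).
Echo gets 8 moving first and 9 moving second, so Echo prefers to move second.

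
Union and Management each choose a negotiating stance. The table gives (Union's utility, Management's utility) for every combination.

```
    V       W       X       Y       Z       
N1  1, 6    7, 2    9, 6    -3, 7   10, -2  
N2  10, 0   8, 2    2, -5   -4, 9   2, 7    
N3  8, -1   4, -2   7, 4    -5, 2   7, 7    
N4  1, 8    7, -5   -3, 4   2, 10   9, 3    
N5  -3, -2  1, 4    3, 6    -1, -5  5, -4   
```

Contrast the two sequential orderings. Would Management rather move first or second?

If Union leads: Management's best replies are N1→Y, N2→Y, N3→Z, N4→Y, N5→X; Union's induced payoffs -3, -4, 7, 2, 3; outcome (N3, Z), payoffs (7, 7).
If Management leads: Union's best replies are V→N2, W→N2, X→N1, Y→N4, Z→N1; Management's induced payoffs 0, 2, 6, 10, -2; outcome (N4, Y), payoffs (2, 10).
Management gets 10 moving first and 7 moving second, so Management prefers to move first.

first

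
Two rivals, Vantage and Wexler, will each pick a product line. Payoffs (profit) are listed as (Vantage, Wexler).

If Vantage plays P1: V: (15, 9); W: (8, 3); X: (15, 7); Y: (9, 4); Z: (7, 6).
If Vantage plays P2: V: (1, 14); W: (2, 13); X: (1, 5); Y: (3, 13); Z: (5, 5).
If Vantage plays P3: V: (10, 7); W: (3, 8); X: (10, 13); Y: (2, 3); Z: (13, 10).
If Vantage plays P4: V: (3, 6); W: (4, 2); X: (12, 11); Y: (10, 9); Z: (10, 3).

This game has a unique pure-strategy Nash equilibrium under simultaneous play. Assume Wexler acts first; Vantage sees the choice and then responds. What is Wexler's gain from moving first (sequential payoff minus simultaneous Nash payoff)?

1

Backward induction with Wexler moving first.
- V: BR = P1, leader payoff 9.
- W: BR = P1, leader payoff 3.
- X: BR = P1, leader payoff 7.
- Y: BR = P4, leader payoff 9.
- Z: BR = P3, leader payoff 10.
Wexler's induced payoffs are 9, 3, 7, 9, 10, so Wexler commits to Z. Subgame-perfect outcome: (P3, Z) with payoffs (13, 10).
Now find the simultaneous Nash equilibrium.
Vantage's best replies: V→P1; W→P1; X→P1; Y→P4; Z→P3.
Wexler's best replies: P1→V; P2→V; P3→X; P4→X.
Only (P1, V) has each player best-responding; Nash payoffs (15, 9).
Wexler's commitment gain: 10 − 9 = 1.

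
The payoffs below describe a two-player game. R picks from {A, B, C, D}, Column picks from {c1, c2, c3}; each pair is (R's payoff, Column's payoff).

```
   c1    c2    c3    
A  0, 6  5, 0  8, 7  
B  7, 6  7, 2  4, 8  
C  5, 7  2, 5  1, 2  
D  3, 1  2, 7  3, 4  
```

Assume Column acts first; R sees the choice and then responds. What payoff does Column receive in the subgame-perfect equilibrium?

Solve by backward induction (Column leads).
- c1: R compares 0, 7, 5, 3 and picks B; Column would get 6.
- c2: R compares 5, 7, 2, 2 and picks B; Column would get 2.
- c3: R compares 8, 4, 1, 3 and picks A; Column would get 7.
Among 6, 2, 7, the best is 7 at c3. Subgame-perfect outcome: (A, c3) with payoffs (8, 7).

7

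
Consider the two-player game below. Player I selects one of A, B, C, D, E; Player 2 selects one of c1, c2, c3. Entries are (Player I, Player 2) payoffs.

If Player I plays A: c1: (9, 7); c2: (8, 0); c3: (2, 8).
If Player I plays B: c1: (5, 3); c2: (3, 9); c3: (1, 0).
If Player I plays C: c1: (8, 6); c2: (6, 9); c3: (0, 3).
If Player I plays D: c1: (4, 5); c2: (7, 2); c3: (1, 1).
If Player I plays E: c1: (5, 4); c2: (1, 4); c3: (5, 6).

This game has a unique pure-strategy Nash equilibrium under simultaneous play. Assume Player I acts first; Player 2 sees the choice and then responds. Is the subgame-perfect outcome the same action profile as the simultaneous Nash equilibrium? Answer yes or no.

Player 2 best-responds to each possible Player I move:
- A → Player 2 plays c3 (best of 7, 0, 8); Player I gets 2.
- B → Player 2 plays c2 (best of 3, 9, 0); Player I gets 3.
- C → Player 2 plays c2 (best of 6, 9, 3); Player I gets 6.
- D → Player 2 plays c1 (best of 5, 2, 1); Player I gets 4.
- E → Player 2 plays c3 (best of 4, 4, 6); Player I gets 5.
Maximizing over 2, 3, 6, 4, 5, Player I chooses C. Subgame-perfect outcome: (C, c2) with payoffs (6, 9).
Under simultaneous play:
Player I's best replies: c1→A; c2→A; c3→E.
Player 2's best replies: A→c3; B→c2; C→c2; D→c1; E→c3.
The unique mutual best reply is (E, c3), giving (5, 6).
Sequential outcome (C, c2) differs from the Nash profile (E, c3).

no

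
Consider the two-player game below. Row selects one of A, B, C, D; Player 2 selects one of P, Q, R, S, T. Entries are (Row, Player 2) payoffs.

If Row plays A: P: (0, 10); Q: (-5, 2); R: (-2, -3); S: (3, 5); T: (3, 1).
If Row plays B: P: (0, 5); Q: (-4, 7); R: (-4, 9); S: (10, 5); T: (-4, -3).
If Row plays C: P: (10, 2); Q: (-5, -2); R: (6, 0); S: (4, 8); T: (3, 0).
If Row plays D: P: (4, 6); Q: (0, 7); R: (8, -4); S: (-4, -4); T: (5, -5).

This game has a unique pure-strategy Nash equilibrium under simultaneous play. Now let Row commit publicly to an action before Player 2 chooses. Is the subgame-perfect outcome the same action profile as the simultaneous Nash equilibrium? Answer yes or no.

no

Work backward from Player 2's decision.
- A → Player 2 plays P (best of 10, 2, -3, 5, 1); Row gets 0.
- B → Player 2 plays R (best of 5, 7, 9, 5, -3); Row gets -4.
- C → Player 2 plays S (best of 2, -2, 0, 8, 0); Row gets 4.
- D → Player 2 plays Q (best of 6, 7, -4, -4, -5); Row gets 0.
Maximizing over 0, -4, 4, 0, Row chooses C. Subgame-perfect outcome: (C, S) with payoffs (4, 8).
Now find the simultaneous Nash equilibrium.
Row's best replies: P→C; Q→D; R→D; S→B; T→D.
Player 2's best replies: A→P; B→R; C→S; D→Q.
The unique mutual best reply is (D, Q), giving (0, 7).
Sequential outcome (C, S) differs from the Nash profile (D, Q).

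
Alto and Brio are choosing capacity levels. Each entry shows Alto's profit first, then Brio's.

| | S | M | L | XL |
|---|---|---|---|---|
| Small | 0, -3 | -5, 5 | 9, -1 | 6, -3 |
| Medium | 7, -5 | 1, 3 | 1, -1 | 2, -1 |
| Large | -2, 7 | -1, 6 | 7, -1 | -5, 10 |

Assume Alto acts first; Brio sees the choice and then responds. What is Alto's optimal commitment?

Brio best-responds to each possible Alto move:
- Small → Brio plays M (best of -3, 5, -1, -3); Alto gets -5.
- Medium → Brio plays M (best of -5, 3, -1, -1); Alto gets 1.
- Large → Brio plays XL (best of 7, 6, -1, 10); Alto gets -5.
Among -5, 1, -5, the best is 1 at Medium. Subgame-perfect outcome: (Medium, M) with payoffs (1, 3).

Medium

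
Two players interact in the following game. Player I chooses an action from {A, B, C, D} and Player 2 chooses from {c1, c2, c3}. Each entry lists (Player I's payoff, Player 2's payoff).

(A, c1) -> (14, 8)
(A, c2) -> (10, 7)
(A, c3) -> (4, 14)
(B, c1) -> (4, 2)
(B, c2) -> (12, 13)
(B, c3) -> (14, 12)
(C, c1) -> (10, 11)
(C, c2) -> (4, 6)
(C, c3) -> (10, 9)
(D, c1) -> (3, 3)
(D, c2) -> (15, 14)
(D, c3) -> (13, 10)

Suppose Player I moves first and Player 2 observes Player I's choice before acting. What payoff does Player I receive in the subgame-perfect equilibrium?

Solve by backward induction (Player I leads).
- A: BR = c3, leader payoff 4.
- B: BR = c2, leader payoff 12.
- C: BR = c1, leader payoff 10.
- D: BR = c2, leader payoff 15.
Among 4, 12, 10, 15, the best is 15 at D. Subgame-perfect outcome: (D, c2) with payoffs (15, 14).

15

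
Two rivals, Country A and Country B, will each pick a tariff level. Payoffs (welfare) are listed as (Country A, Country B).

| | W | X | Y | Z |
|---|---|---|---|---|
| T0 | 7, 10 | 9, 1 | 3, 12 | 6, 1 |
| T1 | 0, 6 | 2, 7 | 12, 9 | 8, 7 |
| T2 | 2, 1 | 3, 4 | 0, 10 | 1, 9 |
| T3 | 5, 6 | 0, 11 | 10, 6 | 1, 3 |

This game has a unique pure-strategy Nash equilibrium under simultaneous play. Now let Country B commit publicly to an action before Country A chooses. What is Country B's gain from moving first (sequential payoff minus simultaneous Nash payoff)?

Solve by backward induction (Country B leads).
- W: BR = T0, leader payoff 10.
- X: BR = T0, leader payoff 1.
- Y: BR = T1, leader payoff 9.
- Z: BR = T1, leader payoff 7.
Country B's induced payoffs are 10, 1, 9, 7, so Country B commits to W. Subgame-perfect outcome: (T0, W) with payoffs (7, 10).
For the simultaneous game, intersect best replies.
Country A's best replies: W→T0; X→T0; Y→T1; Z→T1.
Country B's best replies: T0→Y; T1→Y; T2→Y; T3→X.
Only (T1, Y) has each player best-responding; Nash payoffs (12, 9).
Country B's commitment gain: 10 − 9 = 1.

1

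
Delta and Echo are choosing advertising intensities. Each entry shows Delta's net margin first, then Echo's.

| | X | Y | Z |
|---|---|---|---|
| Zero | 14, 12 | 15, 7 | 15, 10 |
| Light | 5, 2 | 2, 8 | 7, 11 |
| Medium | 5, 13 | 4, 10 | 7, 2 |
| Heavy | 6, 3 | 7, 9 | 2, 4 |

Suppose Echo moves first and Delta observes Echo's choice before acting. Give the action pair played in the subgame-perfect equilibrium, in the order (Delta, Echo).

Work backward from Delta's decision.
- X: Delta compares 14, 5, 5, 6 and picks Zero; Echo would get 12.
- Y: Delta compares 15, 2, 4, 7 and picks Zero; Echo would get 7.
- Z: Delta compares 15, 7, 7, 2 and picks Zero; Echo would get 10.
Among 12, 7, 10, the best is 12 at X. Subgame-perfect outcome: (Zero, X) with payoffs (14, 12).

(Zero, X)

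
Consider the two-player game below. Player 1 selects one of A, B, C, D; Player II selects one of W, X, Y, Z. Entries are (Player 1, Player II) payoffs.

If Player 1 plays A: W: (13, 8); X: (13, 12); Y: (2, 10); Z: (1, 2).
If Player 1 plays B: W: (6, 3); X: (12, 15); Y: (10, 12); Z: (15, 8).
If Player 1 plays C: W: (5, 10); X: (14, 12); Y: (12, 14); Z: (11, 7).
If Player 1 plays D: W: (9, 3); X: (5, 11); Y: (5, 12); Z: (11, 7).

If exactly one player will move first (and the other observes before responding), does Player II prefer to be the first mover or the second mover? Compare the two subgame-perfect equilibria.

first

If Player 1 leads: Player II's best replies are A→X, B→X, C→Y, D→Y; Player 1's induced payoffs 13, 12, 12, 5; outcome (A, X), payoffs (13, 12).
If Player II leads: Player 1's best replies are W→A, X→C, Y→C, Z→B; Player II's induced payoffs 8, 12, 14, 8; outcome (C, Y), payoffs (12, 14).
Player II gets 14 moving first and 12 moving second, so Player II prefers to move first.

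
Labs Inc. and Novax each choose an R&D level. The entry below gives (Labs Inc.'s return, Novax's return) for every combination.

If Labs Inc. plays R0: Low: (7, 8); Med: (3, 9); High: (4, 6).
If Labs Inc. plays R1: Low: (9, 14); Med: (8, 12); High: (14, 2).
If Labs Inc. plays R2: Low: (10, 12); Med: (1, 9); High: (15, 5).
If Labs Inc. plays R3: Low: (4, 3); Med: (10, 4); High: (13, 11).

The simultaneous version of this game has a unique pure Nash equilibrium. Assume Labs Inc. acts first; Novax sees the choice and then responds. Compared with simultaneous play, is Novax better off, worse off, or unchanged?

worse off

Solve by backward induction (Labs Inc. leads).
- R0: Novax compares 8, 9, 6 and picks Med; Labs Inc. would get 3.
- R1: Novax compares 14, 12, 2 and picks Low; Labs Inc. would get 9.
- R2: Novax compares 12, 9, 5 and picks Low; Labs Inc. would get 10.
- R3: Novax compares 3, 4, 11 and picks High; Labs Inc. would get 13.
Among 3, 9, 10, 13, the best is 13 at R3. Subgame-perfect outcome: (R3, High) with payoffs (13, 11).
Under simultaneous play:
Labs Inc.'s best replies: Low→R2; Med→R3; High→R2.
Novax's best replies: R0→Med; R1→Low; R2→Low; R3→High.
The unique mutual best reply is (R2, Low), giving (10, 12).
Novax earns 11 sequentially versus 12 at the Nash outcome: worse off.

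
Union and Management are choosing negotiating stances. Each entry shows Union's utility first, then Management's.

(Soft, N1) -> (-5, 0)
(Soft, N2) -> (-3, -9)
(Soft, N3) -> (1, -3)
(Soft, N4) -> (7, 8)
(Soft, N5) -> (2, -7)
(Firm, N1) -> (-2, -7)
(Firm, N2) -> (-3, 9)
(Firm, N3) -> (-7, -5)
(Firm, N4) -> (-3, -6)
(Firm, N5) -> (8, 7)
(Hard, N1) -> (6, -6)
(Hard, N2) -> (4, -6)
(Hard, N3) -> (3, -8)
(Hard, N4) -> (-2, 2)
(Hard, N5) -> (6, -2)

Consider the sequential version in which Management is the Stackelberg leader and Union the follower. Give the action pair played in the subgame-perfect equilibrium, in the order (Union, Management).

Solve by backward induction (Management leads).
- N1: Union compares -5, -2, 6 and picks Hard; Management would get -6.
- N2: Union compares -3, -3, 4 and picks Hard; Management would get -6.
- N3: Union compares 1, -7, 3 and picks Hard; Management would get -8.
- N4: Union compares 7, -3, -2 and picks Soft; Management would get 8.
- N5: Union compares 2, 8, 6 and picks Firm; Management would get 7.
Management's induced payoffs are -6, -6, -8, 8, 7, so Management commits to N4. Subgame-perfect outcome: (Soft, N4) with payoffs (7, 8).

(Soft, N4)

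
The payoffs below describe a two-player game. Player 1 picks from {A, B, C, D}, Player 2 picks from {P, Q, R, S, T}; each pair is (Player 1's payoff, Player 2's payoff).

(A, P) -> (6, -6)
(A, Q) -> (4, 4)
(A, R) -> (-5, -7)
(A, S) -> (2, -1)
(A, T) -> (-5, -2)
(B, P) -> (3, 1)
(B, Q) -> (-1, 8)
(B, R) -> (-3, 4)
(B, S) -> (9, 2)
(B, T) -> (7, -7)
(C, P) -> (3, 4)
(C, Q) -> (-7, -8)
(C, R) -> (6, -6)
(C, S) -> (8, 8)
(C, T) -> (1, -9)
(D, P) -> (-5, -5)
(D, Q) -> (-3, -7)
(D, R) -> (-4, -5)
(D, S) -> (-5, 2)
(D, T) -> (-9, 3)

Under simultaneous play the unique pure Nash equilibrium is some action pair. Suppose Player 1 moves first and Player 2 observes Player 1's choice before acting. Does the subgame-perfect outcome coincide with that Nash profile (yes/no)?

Player 2 best-responds to each possible Player 1 move:
- A: BR = Q, leader payoff 4.
- B: BR = Q, leader payoff -1.
- C: BR = S, leader payoff 8.
- D: BR = T, leader payoff -9.
Among 4, -1, 8, -9, the best is 8 at C. Subgame-perfect outcome: (C, S) with payoffs (8, 8).
Under simultaneous play:
Player 1's best replies: P→A; Q→A; R→C; S→B; T→B.
Player 2's best replies: A→Q; B→Q; C→S; D→T.
The unique mutual best reply is (A, Q), giving (4, 4).
Sequential outcome (C, S) differs from the Nash profile (A, Q).

no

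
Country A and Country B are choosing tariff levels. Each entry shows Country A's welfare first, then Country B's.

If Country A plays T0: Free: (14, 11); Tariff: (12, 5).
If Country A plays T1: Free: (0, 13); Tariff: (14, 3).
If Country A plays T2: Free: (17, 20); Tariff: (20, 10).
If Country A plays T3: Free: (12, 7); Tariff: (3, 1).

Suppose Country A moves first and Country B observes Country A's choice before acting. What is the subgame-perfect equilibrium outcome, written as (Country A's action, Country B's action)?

Backward induction with Country A moving first.
- T0: Country B compares 11, 5 and picks Free; Country A would get 14.
- T1: Country B compares 13, 3 and picks Free; Country A would get 0.
- T2: Country B compares 20, 10 and picks Free; Country A would get 17.
- T3: Country B compares 7, 1 and picks Free; Country A would get 12.
Maximizing over 14, 0, 17, 12, Country A chooses T2. Subgame-perfect outcome: (T2, Free) with payoffs (17, 20).

(T2, Free)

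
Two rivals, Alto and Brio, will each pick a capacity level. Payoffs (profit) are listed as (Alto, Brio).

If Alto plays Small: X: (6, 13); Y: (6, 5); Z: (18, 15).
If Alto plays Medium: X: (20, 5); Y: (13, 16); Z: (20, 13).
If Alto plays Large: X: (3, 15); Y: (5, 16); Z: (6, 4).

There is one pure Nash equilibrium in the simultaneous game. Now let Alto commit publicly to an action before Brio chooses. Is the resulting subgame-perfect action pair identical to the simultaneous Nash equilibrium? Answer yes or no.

Solve by backward induction (Alto leads).
- Small: BR = Z, leader payoff 18.
- Medium: BR = Y, leader payoff 13.
- Large: BR = Y, leader payoff 5.
Among 18, 13, 5, the best is 18 at Small. Subgame-perfect outcome: (Small, Z) with payoffs (18, 15).
Under simultaneous play:
Alto's best replies: X→Medium; Y→Medium; Z→Medium.
Brio's best replies: Small→Z; Medium→Y; Large→Y.
The unique mutual best reply is (Medium, Y), giving (13, 16).
Sequential outcome (Small, Z) differs from the Nash profile (Medium, Y).

no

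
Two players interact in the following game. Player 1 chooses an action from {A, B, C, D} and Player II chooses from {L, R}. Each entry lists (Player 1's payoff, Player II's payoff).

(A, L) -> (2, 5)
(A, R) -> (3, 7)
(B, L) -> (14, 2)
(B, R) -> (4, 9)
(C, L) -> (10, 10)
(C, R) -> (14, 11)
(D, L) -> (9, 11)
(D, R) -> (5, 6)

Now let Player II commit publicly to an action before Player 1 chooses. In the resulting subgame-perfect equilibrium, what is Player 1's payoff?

14

Player 1 best-responds to each possible Player II move:
- L → Player 1 plays B (best of 2, 14, 10, 9); Player II gets 2.
- R → Player 1 plays C (best of 3, 4, 14, 5); Player II gets 11.
Among 2, 11, the best is 11 at R. Subgame-perfect outcome: (C, R) with payoffs (14, 11).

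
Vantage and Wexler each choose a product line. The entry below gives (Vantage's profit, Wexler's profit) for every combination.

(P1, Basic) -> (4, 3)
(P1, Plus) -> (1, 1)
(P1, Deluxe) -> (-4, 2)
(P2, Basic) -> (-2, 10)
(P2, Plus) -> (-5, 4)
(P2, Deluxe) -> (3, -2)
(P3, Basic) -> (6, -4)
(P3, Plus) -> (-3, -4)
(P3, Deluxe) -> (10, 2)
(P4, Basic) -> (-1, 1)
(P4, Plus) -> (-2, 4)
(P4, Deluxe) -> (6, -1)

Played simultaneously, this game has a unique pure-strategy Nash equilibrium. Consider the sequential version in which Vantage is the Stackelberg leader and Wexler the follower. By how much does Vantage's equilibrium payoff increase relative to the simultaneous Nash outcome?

0

Work backward from Wexler's decision.
- P1: BR = Basic, leader payoff 4.
- P2: BR = Basic, leader payoff -2.
- P3: BR = Deluxe, leader payoff 10.
- P4: BR = Plus, leader payoff -2.
Vantage's induced payoffs are 4, -2, 10, -2, so Vantage commits to P3. Subgame-perfect outcome: (P3, Deluxe) with payoffs (10, 2).
Now find the simultaneous Nash equilibrium.
Vantage's best replies: Basic→P3; Plus→P1; Deluxe→P3.
Wexler's best replies: P1→Basic; P2→Basic; P3→Deluxe; P4→Plus.
The unique mutual best reply is (P3, Deluxe), giving (10, 2).
Vantage's commitment gain: 10 − 10 = 0.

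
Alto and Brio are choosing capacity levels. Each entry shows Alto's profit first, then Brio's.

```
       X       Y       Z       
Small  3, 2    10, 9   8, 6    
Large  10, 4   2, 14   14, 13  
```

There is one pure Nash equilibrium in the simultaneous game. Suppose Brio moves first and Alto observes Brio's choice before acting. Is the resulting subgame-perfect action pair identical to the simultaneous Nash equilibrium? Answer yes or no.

Backward induction with Brio moving first.
- X → Alto plays Large (best of 3, 10); Brio gets 4.
- Y → Alto plays Small (best of 10, 2); Brio gets 9.
- Z → Alto plays Large (best of 8, 14); Brio gets 13.
Maximizing over 4, 9, 13, Brio chooses Z. Subgame-perfect outcome: (Large, Z) with payoffs (14, 13).
Under simultaneous play:
Alto's best replies: X→Large; Y→Small; Z→Large.
Brio's best replies: Small→Y; Large→Y.
The unique mutual best reply is (Small, Y), giving (10, 9).
Sequential outcome (Large, Z) differs from the Nash profile (Small, Y).

no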